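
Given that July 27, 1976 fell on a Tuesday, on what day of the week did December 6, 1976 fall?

Monday

July 1976: 31 − 27 = 4 days remain.
Then August (31), September (30), October (31), November (30): 31 + 30 + 31 + 30 = 122 days.
December 1–6, 1976: 6 days.
Total: 4 + 122 + 6 = 132 days.
132 mod 7 = 6, so 6 days after Tuesday is Monday.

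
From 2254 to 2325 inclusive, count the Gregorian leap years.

Years divisible by 4: 2256, 2260, …, 2324 — 18 in all.
Of these, 2300 is divisible by 100 but not 400, so not leap.
Leap years: 18 − 1 = 17.

17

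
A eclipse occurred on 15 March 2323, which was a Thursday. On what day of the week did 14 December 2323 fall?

March 2323: 31 − 15 = 16 days remain.
Then April (30), May (31), June (30), July (31), August (31), September (30), October (31), November (30): 30 + 31 + 30 + 31 + 31 + 30 + 31 + 30 = 244 days.
December 1–14, 2323: 14 days.
Total: 16 + 244 + 14 = 274 days.
274 mod 7 = 1, so 1 day after Thursday is Friday.

Friday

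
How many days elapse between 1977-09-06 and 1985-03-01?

From September 6, 1977 to September 6, 1984: 7 years, of which 2 contain a Feb 29 — 5×365 + 2×366 = 2557 days.
September 1984: 30 − 6 = 24 days remain.
Then October (31), November (30), December (31), January (31), February 1985 (28): 31 + 30 + 31 + 31 + 28 = 151 days.
March 1, 1985: 1 day.
Residual: 176 days.
Total: 2733 days.

2733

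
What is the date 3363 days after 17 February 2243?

3 May 2252

Count 3363 days after February 17, 2243:
Day-of-year of February 17, 2243: 48.
Day-of-year of May 3, 2252: 124.
2243 has 365 days, so 365 − 48 = 317 days remain in 2243.
Full years 2244–2251: 6 common + 2 leap = 6×365 + 2×366 = 2922 days.
Total: 317 + 2922 + 124 = 3363 days.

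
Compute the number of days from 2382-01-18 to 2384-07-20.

January 18, 2382 → January 18, 2383: 365 days.
January 18, 2383 → January 18, 2384: 365 days.
January 2384: 31 − 18 = 13 days remain.
Then February 2384 (29), March (31), April (30), May (31), June (30): 29 + 31 + 30 + 31 + 30 = 151 days.
July 1–20, 2384: 20 days.
Residual: 184 days.
Total: 914 days.

914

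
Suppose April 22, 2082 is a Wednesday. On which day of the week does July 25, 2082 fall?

April 2082: 30 − 22 = 8 days remain.
Then May (31), June (30): 31 + 30 = 61 days.
July 1–25, 2082: 25 days.
Total: 8 + 61 + 25 = 94 days.
94 mod 7 = 3, so 3 days after Wednesday is Saturday.

Saturday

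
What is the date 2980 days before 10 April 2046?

11 February 2038

Count 2980 days before April 10, 2046:
Day-of-year of February 11, 2038: 42.
Day-of-year of April 10, 2046: 100.
2038 has 365 days, so 365 − 42 = 323 days remain in 2038.
Full years 2039–2045: 5 common + 2 leap = 5×365 + 2×366 = 2557 days.
Total: 323 + 2557 + 100 = 2980 days.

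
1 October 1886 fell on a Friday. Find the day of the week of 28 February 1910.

Monday

From October 1, 1886 to October 1, 1909: 23 years, of which 5 contain a Feb 29 — 18×365 + 5×366 = 8400 days.
(1900 is not a leap year (divisible by 100 but not 400).)
October 1909: 31 − 1 = 30 days remain.
Then November (30), December (31), January (31): 30 + 31 + 31 = 92 days.
February 1–28, 1910: 28 days (1910 is not a leap year).
Residual: 150 days.
Total: 8550 days.
8550 mod 7 = 3, so 3 days after Friday is Monday.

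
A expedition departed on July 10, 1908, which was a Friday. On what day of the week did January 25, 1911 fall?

July 10, 1908 → July 10, 1909: 365 days.
July 10, 1909 → July 10, 1910: 365 days.
July 1910: 31 − 10 = 21 days remain.
Then August (31), September (30), October (31), November (30), December (31): 31 + 30 + 31 + 30 + 31 = 153 days.
January 1–25, 1911: 25 days.
Residual: 199 days.
Total: 929 days.
929 mod 7 = 5, so 5 days after Friday is Wednesday.

Wednesday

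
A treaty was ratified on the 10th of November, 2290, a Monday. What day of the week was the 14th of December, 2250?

Saturday

Count forward from the earlier date (December 14, 2250) to the later (November 10, 2290):
Day-of-year of December 14, 2250: 348.
Day-of-year of November 10, 2290: 314.
2250 has 365 days, so 365 − 348 = 17 days remain in 2250.
Full years 2251–2289: 29 common + 10 leap = 29×365 + 10×366 = 14245 days.
Total: 17 + 14245 + 314 = 14576 days.
14576 mod 7 = 2, so 2 days before Monday is Saturday.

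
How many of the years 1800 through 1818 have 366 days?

4

Years divisible by 4 in [1800, 1818]: 1800, 1804, 1808, 1812, 1816.
Of these, 1800 is divisible by 100 but not 400, so not leap.
Leap years: 5 − 1 = 4.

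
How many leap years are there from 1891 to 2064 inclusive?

Years divisible by 4: 1892, 1896, …, 2064 — 44 in all.
Of these, 1900 is divisible by 100 but not 400, so not leap.
2000 is divisible by 400, so still leap.
Leap years: 44 − 1 = 43.

43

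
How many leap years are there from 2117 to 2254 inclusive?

Years divisible by 4: 2120, 2124, …, 2252 — 34 in all.
Of these, 2200 is divisible by 100 but not 400, so not leap.
Leap years: 34 − 1 = 33.

33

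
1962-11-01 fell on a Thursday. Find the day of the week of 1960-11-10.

Count forward from the earlier date (November 10, 1960) to the later (November 1, 1962):
Day-of-year of November 10, 1960: 315.
Day-of-year of November 1, 1962: 305.
1960 has 366 days, so 366 − 315 = 51 days remain in 1960.
Full years: 1961: 365. Sum = 365.
Total: 51 + 365 + 305 = 721 days.
721 is a multiple of 7, so 1960-11-10 falls on the same weekday: Thursday.

Thursday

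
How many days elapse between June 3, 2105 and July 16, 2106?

June 2105: 30 − 3 = 27 days remain.
Then 12 full months totalling 365 days.
July 1–16, 2106: 16 days.
Total: 27 + 365 + 16 = 408 days.

408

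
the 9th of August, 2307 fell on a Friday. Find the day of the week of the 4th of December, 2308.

August 9, 2307 → August 9, 2308: 366 days (2308 is a leap year).
August 2308: 31 − 9 = 22 days remain.
Then September (30), October (31), November (30): 30 + 31 + 30 = 91 days.
December 1–4, 2308: 4 days.
Residual: 117 days.
Total: 483 days.
483 is a multiple of 7, so the 4th of December, 2308 falls on the same weekday: Friday.

Friday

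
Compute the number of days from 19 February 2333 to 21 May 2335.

821

February 19, 2333 → February 19, 2334: 365 days.
February 19, 2334 → February 19, 2335: 365 days.
February 2335: 28 − 19 = 9 days remain (2335 is not a leap year, so February has 28 days).
Then March (31), April (30): 31 + 30 = 61 days.
May 1–21, 2335: 21 days.
Residual: 91 days.
Total: 821 days.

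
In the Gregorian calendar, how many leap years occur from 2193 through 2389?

47

Years divisible by 4: 2196, 2200, …, 2388 — 49 in all.
Of these, 2200, 2300 are divisible by 100 but not 400, so not leap.
Leap years: 49 − 2 = 47.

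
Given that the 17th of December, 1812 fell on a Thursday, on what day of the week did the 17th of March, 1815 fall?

Friday

Day-of-year of December 17, 1812: 352.
Day-of-year of March 17, 1815: 76.
1812 has 366 days, so 366 − 352 = 14 days remain in 1812.
Full years: 1813: 365; 1814: 365. Sum = 730.
Total: 14 + 730 + 76 = 820 days.
820 mod 7 = 1, so 1 day after Thursday is Friday.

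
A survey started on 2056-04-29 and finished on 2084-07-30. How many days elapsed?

Day-of-year of April 29, 2056: 120.
Day-of-year of July 30, 2084: 212.
2056 has 366 days, so 366 − 120 = 246 days remain in 2056.
Full years 2057–2083: 21 common + 6 leap = 21×365 + 6×366 = 9861 days.
Total: 246 + 9861 + 212 = 10319 days.

10319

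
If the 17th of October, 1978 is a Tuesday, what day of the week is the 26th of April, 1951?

Thursday

Count forward from the earlier date (April 26, 1951) to the later (October 17, 1978):
From April 26, 1951 to April 26, 1978: 27 years, of which 7 contain a Feb 29 — 20×365 + 7×366 = 9862 days.
April 1978: 30 − 26 = 4 days remain.
Then May (31), June (30), July (31), August (31), September (30): 31 + 30 + 31 + 31 + 30 = 153 days.
October 1–17, 1978: 17 days.
Residual: 174 days.
Total: 10036 days.
10036 mod 7 = 5, so 5 days before Tuesday is Thursday.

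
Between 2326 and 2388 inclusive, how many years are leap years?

Years divisible by 4: 2328, 2332, …, 2388 — 16 in all.
No century exceptions apply. Count: 16.

16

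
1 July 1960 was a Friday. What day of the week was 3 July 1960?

Sunday

Within July 1960: 3 − 1 = 2 days.
2 mod 7 = 2, so 2 days after Friday is Sunday.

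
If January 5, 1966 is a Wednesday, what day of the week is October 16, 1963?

Count forward from the earlier date (October 16, 1963) to the later (January 5, 1966):
Day-of-year of October 16, 1963: 289.
Day-of-year of January 5, 1966: 5.
1963 has 365 days, so 365 − 289 = 76 days remain in 1963.
Full years: 1964: 366; 1965: 365. Sum = 731.
Total: 76 + 731 + 5 = 812 days.
812 is a multiple of 7, so October 16, 1963 falls on the same weekday: Wednesday.

Wednesday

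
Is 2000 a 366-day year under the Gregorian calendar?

Yes

2000 is a leap year (divisible by 400).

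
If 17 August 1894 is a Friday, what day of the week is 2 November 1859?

Wednesday

Count forward from the earlier date (November 2, 1859) to the later (August 17, 1894):
From November 2, 1859 to November 2, 1893: 34 years, of which 9 contain a Feb 29 — 25×365 + 9×366 = 12419 days.
November 1893: 30 − 2 = 28 days remain.
Then December (31), January (31), February 1894 (28), March (31), April (30), May (31), June (30), July (31): 31 + 31 + 28 + 31 + 30 + 31 + 30 + 31 = 243 days.
August 1–17, 1894: 17 days.
Residual: 288 days.
Total: 12707 days.
12707 mod 7 = 2, so 2 days before Friday is Wednesday.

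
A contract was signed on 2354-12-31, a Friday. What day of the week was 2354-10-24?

Sunday

Count forward from the earlier date (October 24, 2354) to the later (December 31, 2354):
October 2354: 31 − 24 = 7 days remain.
Then November (30): 30 days.
December 1–31, 2354: 31 days.
Total: 7 + 30 + 31 = 68 days.
68 mod 7 = 5, so 5 days before Friday is Sunday.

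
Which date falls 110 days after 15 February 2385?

5 June 2385

Count 110 days after February 15, 2385:
February 2385: 28 − 15 = 13 days remain (2385 is not a leap year, so February has 28 days).
Then March (31), April (30), May (31): 31 + 30 + 31 = 92 days.
June 1–5, 2385: 5 days.
Total: 13 + 92 + 5 = 110 days.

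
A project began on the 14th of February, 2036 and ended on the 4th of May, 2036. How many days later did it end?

80

February 2036: 29 − 14 = 15 days remain (2036 is a leap year, so February has 29 days).
Then March (31), April (30): 31 + 30 = 61 days.
May 1–4, 2036: 4 days.
Total: 15 + 61 + 4 = 80 days.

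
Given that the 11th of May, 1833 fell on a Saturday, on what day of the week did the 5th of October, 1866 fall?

Friday

Day-of-year of May 11, 1833: 131.
Day-of-year of October 5, 1866: 278.
1833 has 365 days, so 365 − 131 = 234 days remain in 1833.
Full years 1834–1865: 24 common + 8 leap = 24×365 + 8×366 = 11688 days.
Total: 234 + 11688 + 278 = 12200 days.
12200 mod 7 = 6, so 6 days after Saturday is Friday.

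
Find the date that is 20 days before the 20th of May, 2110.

the 30th of April, 2110

Count 20 days before May 20, 2110:
April 2110: 30 − 30 = 0 days remain.
May 1–20, 2110: 20 days.
Total: 0 + 20 = 20 days.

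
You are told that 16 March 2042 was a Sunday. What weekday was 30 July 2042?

March 2042: 31 − 16 = 15 days remain.
Then April (30), May (31), June (30): 30 + 31 + 30 = 91 days.
July 1–30, 2042: 30 days.
Total: 15 + 91 + 30 = 136 days.
136 mod 7 = 3, so 3 days after Sunday is Wednesday.

Wednesday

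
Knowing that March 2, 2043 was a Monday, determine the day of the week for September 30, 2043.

Wednesday

March 2043: 31 − 2 = 29 days remain.
Then April (30), May (31), June (30), July (31), August (31): 30 + 31 + 30 + 31 + 31 = 153 days.
September 1–30, 2043: 30 days.
Total: 29 + 153 + 30 = 212 days.
212 mod 7 = 2, so 2 days after Monday is Wednesday.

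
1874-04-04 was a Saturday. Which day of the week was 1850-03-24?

Count forward from the earlier date (March 24, 1850) to the later (April 4, 1874):
From March 24, 1850 to March 24, 1874: 24 years, of which 6 contain a Feb 29 — 18×365 + 6×366 = 8766 days.
March 1874: 31 − 24 = 7 days remain.
April 1–4, 1874: 4 days.
Residual: 11 days.
Total: 8777 days.
8777 mod 7 = 6, so 6 days before Saturday is Sunday.

Sunday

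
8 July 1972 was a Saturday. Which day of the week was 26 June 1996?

From July 8, 1972 to July 8, 1995: 23 years, of which 5 contain a Feb 29 — 18×365 + 5×366 = 8400 days.
July 1995: 31 − 8 = 23 days remain.
Then 10 full months totalling 305 days.
June 1–26, 1996: 26 days.
Residual: 354 days.
Total: 8754 days.
8754 mod 7 = 4, so 4 days after Saturday is Wednesday.

Wednesday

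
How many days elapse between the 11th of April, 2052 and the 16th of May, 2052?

April 2052: 30 − 11 = 19 days remain.
May 1–16, 2052: 16 days.
Total: 19 + 16 = 35 days.

35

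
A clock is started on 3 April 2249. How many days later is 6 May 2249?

April 2249: 30 − 3 = 27 days remain.
May 1–6, 2249: 6 days.
Total: 27 + 6 = 33 days.

33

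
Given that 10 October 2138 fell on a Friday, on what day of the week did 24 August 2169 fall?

From October 10, 2138 to October 10, 2168: 30 years, of which 8 contain a Feb 29 — 22×365 + 8×366 = 10958 days.
October 2168: 31 − 10 = 21 days remain.
Then 9 full months totalling 273 days.
August 1–24, 2169: 24 days.
Residual: 318 days.
Total: 11276 days.
11276 mod 7 = 6, so 6 days after Friday is Thursday.

Thursday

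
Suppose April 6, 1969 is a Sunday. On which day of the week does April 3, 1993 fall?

From April 6, 1969 to April 6, 1992: 23 years, of which 6 contain a Feb 29 — 17×365 + 6×366 = 8401 days.
April 1992: 30 − 6 = 24 days remain.
Then 11 full months totalling 335 days.
April 1–3, 1993: 3 days.
Residual: 362 days.
Total: 8763 days.
8763 mod 7 = 6, so 6 days after Sunday is Saturday.

Saturday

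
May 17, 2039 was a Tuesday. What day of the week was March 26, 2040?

Monday

Day-of-year of May 17, 2039: 137.
Day-of-year of March 26, 2040: 86.
2039 has 365 days, so 365 − 137 = 228 days remain in 2039.
Total: 228 + 86 = 314 days.
314 mod 7 = 6, so 6 days after Tuesday is Monday.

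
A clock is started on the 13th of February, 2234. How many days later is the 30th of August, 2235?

February 2234: 28 − 13 = 15 days remain (2234 is not a leap year, so February has 28 days).
Then 17 full months totalling 518 days.
August 1–30, 2235: 30 days.
Total: 15 + 518 + 30 = 563 days.

563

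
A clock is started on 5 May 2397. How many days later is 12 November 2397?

191

May 2397: 31 − 5 = 26 days remain.
Then June (30), July (31), August (31), September (30), October (31): 30 + 31 + 31 + 30 + 31 = 153 days.
November 1–12, 2397: 12 days.
Total: 26 + 153 + 12 = 191 days.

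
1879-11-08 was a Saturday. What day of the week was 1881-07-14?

Thursday

Day-of-year of November 8, 1879: 312.
Day-of-year of July 14, 1881: 195.
1879 has 365 days, so 365 − 312 = 53 days remain in 1879.
Full years: 1880: 366. Sum = 366.
Total: 53 + 366 + 195 = 614 days.
614 mod 7 = 5, so 5 days after Saturday is Thursday.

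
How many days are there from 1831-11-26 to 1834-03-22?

Day-of-year of November 26, 1831: 330.
Day-of-year of March 22, 1834: 81.
1831 has 365 days, so 365 − 330 = 35 days remain in 1831.
Full years: 1832: 366; 1833: 365. Sum = 731.
Total: 35 + 731 + 81 = 847 days.

847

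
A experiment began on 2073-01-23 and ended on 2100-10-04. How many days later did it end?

10115

Day-of-year of January 23, 2073: 23.
Day-of-year of October 4, 2100: 277.
2073 has 365 days, so 365 − 23 = 342 days remain in 2073.
Full years 2074–2099: 20 common + 6 leap = 20×365 + 6×366 = 9496 days.
Total: 342 + 9496 + 277 = 10115 days.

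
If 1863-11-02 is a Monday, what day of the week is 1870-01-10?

Monday

Day-of-year of November 2, 1863: 306.
Day-of-year of January 10, 1870: 10.
1863 has 365 days, so 365 − 306 = 59 days remain in 1863.
Full years: 1864: 366; 1865: 365; 1866: 365; 1867: 365; 1868: 366; 1869: 365. Sum = 2192.
Total: 59 + 2192 + 10 = 2261 days.
2261 is a multiple of 7, so 1870-01-10 falls on the same weekday: Monday.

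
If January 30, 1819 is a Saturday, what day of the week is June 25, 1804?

Monday

Count forward from the earlier date (June 25, 1804) to the later (January 30, 1819):
Day-of-year of June 25, 1804: 177.
Day-of-year of January 30, 1819: 30.
1804 has 366 days, so 366 − 177 = 189 days remain in 1804.
Full years 1805–1818: 11 common + 3 leap = 11×365 + 3×366 = 5113 days.
Total: 189 + 5113 + 30 = 5332 days.
5332 mod 7 = 5, so 5 days before Saturday is Monday.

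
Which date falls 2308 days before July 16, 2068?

March 22, 2062

Count 2308 days before July 16, 2068:
Day-of-year of March 22, 2062: 81.
Day-of-year of July 16, 2068: 198.
2062 has 365 days, so 365 − 81 = 284 days remain in 2062.
Full years: 2063: 365; 2064: 366; 2065: 365; 2066: 365; 2067: 365. Sum = 1826.
Total: 284 + 1826 + 198 = 2308 days.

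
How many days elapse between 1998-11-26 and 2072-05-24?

Day-of-year of November 26, 1998: 330.
Day-of-year of May 24, 2072: 145.
1998 has 365 days, so 365 − 330 = 35 days remain in 1998.
Full years 1999–2071: 55 common + 18 leap = 55×365 + 18×366 = 26663 days.
Total: 35 + 26663 + 145 = 26843 days.

26843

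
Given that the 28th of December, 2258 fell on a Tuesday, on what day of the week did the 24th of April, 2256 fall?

Count forward from the earlier date (April 24, 2256) to the later (December 28, 2258):
April 2256: 30 − 24 = 6 days remain.
Then 31 full months totalling 944 days.
December 1–28, 2258: 28 days.
Total: 6 + 944 + 28 = 978 days.
978 mod 7 = 5, so 5 days before Tuesday is Thursday.

Thursday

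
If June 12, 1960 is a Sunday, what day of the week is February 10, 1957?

Sunday

Count forward from the earlier date (February 10, 1957) to the later (June 12, 1960):
February 10, 1957 → February 10, 1958: 365 days.
February 10, 1958 → February 10, 1959: 365 days.
February 10, 1959 → February 10, 1960: 365 days.
February 1960: 29 − 10 = 19 days remain (1960 is a leap year, so February has 29 days).
Then March (31), April (30), May (31): 31 + 30 + 31 = 92 days.
June 1–12, 1960: 12 days.
Residual: 123 days.
Total: 1218 days.
1218 is a multiple of 7, so February 10, 1957 falls on the same weekday: Sunday.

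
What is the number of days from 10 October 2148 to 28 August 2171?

8357

From October 10, 2148 to October 10, 2170: 22 years, of which 5 contain a Feb 29 — 17×365 + 5×366 = 8035 days.
October 2170: 31 − 10 = 21 days remain.
Then 9 full months totalling 273 days.
August 1–28, 2171: 28 days.
Residual: 322 days.
Total: 8357 days.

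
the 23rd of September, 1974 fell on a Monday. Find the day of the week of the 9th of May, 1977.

Day-of-year of September 23, 1974: 266.
Day-of-year of May 9, 1977: 129.
1974 has 365 days, so 365 − 266 = 99 days remain in 1974.
Full years: 1975: 365; 1976: 366. Sum = 731.
Total: 99 + 731 + 129 = 959 days.
959 is a multiple of 7, so the 9th of May, 1977 falls on the same weekday: Monday.

Monday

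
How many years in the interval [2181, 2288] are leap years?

Years divisible by 4: 2184, 2188, …, 2288 — 27 in all.
Of these, 2200 is divisible by 100 but not 400, so not leap.
Leap years: 27 − 1 = 26.

26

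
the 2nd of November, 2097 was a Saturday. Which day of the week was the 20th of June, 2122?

Day-of-year of November 2, 2097: 306.
Day-of-year of June 20, 2122: 171.
2097 has 365 days, so 365 − 306 = 59 days remain in 2097.
Full years 2098–2121: 19 common + 5 leap = 19×365 + 5×366 = 8765 days.
Total: 59 + 8765 + 171 = 8995 days.
8995 is a multiple of 7, so the 20th of June, 2122 falls on the same weekday: Saturday.

Saturday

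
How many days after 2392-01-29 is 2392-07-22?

175

January 2392: 31 − 29 = 2 days remain.
Then February 2392 (29), March (31), April (30), May (31), June (30): 29 + 31 + 30 + 31 + 30 = 151 days.
July 1–22, 2392: 22 days.
Total: 2 + 151 + 22 = 175 days.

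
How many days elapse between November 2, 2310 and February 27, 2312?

482

Day-of-year of November 2, 2310: 306.
Day-of-year of February 27, 2312: 58.
2310 has 365 days, so 365 − 306 = 59 days remain in 2310.
Full years: 2311: 365. Sum = 365.
Total: 59 + 365 + 58 = 482 days.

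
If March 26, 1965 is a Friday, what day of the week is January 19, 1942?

Count forward from the earlier date (January 19, 1942) to the later (March 26, 1965):
Day-of-year of January 19, 1942: 19.
Day-of-year of March 26, 1965: 85.
1942 has 365 days, so 365 − 19 = 346 days remain in 1942.
Full years 1943–1964: 16 common + 6 leap = 16×365 + 6×366 = 8036 days.
Total: 346 + 8036 + 85 = 8467 days.
8467 mod 7 = 4, so 4 days before Friday is Monday.

Monday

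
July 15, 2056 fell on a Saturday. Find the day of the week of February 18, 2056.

Count forward from the earlier date (February 18, 2056) to the later (July 15, 2056):
February 2056: 29 − 18 = 11 days remain (2056 is a leap year, so February has 29 days).
Then March (31), April (30), May (31), June (30): 31 + 30 + 31 + 30 = 122 days.
July 1–15, 2056: 15 days.
Total: 11 + 122 + 15 = 148 days.
148 mod 7 = 1, so 1 day before Saturday is Friday.

Friday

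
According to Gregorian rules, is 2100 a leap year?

No

2100 is not a leap year (divisible by 100 but not 400).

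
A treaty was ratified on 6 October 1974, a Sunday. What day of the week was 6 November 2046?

From October 6, 1974 to October 6, 2046: 72 years, of which 18 contain a Feb 29 — 54×365 + 18×366 = 26298 days.
(2000 is a leap year (divisible by 400).)
October 2046: 31 − 6 = 25 days remain.
November 1–6, 2046: 6 days.
Residual: 31 days.
Total: 26329 days.
26329 mod 7 = 2, so 2 days after Sunday is Tuesday.

Tuesday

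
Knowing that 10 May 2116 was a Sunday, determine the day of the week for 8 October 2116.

May 2116: 31 − 10 = 21 days remain.
Then June (30), July (31), August (31), September (30): 30 + 31 + 31 + 30 = 122 days.
October 1–8, 2116: 8 days.
Total: 21 + 122 + 8 = 151 days.
151 mod 7 = 4, so 4 days after Sunday is Thursday.

Thursday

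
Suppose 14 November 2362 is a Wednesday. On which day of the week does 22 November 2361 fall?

Count forward from the earlier date (November 22, 2361) to the later (November 14, 2362):
November 2361: 30 − 22 = 8 days remain.
Then 11 full months totalling 335 days.
November 1–14, 2362: 14 days.
Total: 8 + 335 + 14 = 357 days.
357 is a multiple of 7, so 22 November 2361 falls on the same weekday: Wednesday.

Wednesday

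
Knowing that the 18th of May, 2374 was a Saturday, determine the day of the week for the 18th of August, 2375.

Day-of-year of May 18, 2374: 138.
Day-of-year of August 18, 2375: 230.
2374 has 365 days, so 365 − 138 = 227 days remain in 2374.
Total: 227 + 230 = 457 days.
457 mod 7 = 2, so 2 days after Saturday is Monday.

Monday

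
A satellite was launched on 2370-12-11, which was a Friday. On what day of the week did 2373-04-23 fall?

Day-of-year of December 11, 2370: 345.
Day-of-year of April 23, 2373: 113.
2370 has 365 days, so 365 − 345 = 20 days remain in 2370.
Full years: 2371: 365; 2372: 366. Sum = 731.
Total: 20 + 731 + 113 = 864 days.
864 mod 7 = 3, so 3 days after Friday is Monday.

Monday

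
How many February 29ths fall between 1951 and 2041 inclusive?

Years divisible by 4: 1952, 1956, …, 2040 — 23 in all.
2000 is divisible by 400, so still leap.
No century exceptions apply. Count: 23.

23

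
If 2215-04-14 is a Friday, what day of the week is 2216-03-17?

Sunday

April 2215: 30 − 14 = 16 days remain.
Then 10 full months totalling 305 days.
March 1–17, 2216: 17 days.
Total: 16 + 305 + 17 = 338 days.
338 mod 7 = 2, so 2 days after Friday is Sunday.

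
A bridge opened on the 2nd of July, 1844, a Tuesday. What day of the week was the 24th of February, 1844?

Saturday

Count forward from the earlier date (February 24, 1844) to the later (July 2, 1844):
February 1844: 29 − 24 = 5 days remain (1844 is a leap year, so February has 29 days).
Then March (31), April (30), May (31), June (30): 31 + 30 + 31 + 30 = 122 days.
July 1–2, 1844: 2 days.
Total: 5 + 122 + 2 = 129 days.
129 mod 7 = 3, so 3 days before Tuesday is Saturday.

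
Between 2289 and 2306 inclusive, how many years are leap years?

3

Years divisible by 4 in [2289, 2306]: 2292, 2296, 2300, 2304.
Of these, 2300 is divisible by 100 but not 400, so not leap.
Leap years: 4 − 1 = 3.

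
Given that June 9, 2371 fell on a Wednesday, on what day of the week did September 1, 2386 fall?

Day-of-year of June 9, 2371: 160.
Day-of-year of September 1, 2386: 244.
2371 has 365 days, so 365 − 160 = 205 days remain in 2371.
Full years 2372–2385: 10 common + 4 leap = 10×365 + 4×366 = 5114 days.
Total: 205 + 5114 + 244 = 5563 days.
5563 mod 7 = 5, so 5 days after Wednesday is Monday.

Monday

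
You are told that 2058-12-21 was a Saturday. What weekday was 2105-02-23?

From December 21, 2058 to December 21, 2104: 46 years, of which 11 contain a Feb 29 — 35×365 + 11×366 = 16801 days.
(2100 is not a leap year (divisible by 100 but not 400).)
December 2104: 31 − 21 = 10 days remain.
Then January (31): 31 days.
February 1–23, 2105: 23 days (2105 is not a leap year).
Residual: 64 days.
Total: 16865 days.
16865 mod 7 = 2, so 2 days after Saturday is Monday.

Monday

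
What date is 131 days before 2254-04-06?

2253-11-26

Count 131 days before April 6, 2254:
November 2253: 30 − 26 = 4 days remain.
Then December (31), January (31), February 2254 (28), March (31): 31 + 31 + 28 + 31 = 121 days.
April 1–6, 2254: 6 days.
Total: 4 + 121 + 6 = 131 days.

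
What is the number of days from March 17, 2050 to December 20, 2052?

1009

March 17, 2050 → March 17, 2051: 365 days.
March 17, 2051 → March 17, 2052: 366 days (2052 is a leap year).
March 2052: 31 − 17 = 14 days remain.
Then April (30), May (31), June (30), July (31), August (31), September (30), October (31), November (30): 30 + 31 + 30 + 31 + 31 + 30 + 31 + 30 = 244 days.
December 1–20, 2052: 20 days.
Residual: 278 days.
Total: 1009 days.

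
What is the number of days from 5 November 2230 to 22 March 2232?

503

November 2230: 30 − 5 = 25 days remain.
Then 15 full months totalling 456 days.
March 1–22, 2232: 22 days.
Total: 25 + 456 + 22 = 503 days.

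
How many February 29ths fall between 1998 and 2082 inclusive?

21

Years divisible by 4: 2000, 2004, …, 2080 — 21 in all.
2000 is divisible by 400, so still leap.
No century exceptions apply. Count: 21.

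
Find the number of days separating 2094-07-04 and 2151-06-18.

20802

From July 4, 2094 to July 4, 2150: 56 years, of which 13 contain a Feb 29 — 43×365 + 13×366 = 20453 days.
(2100 is not a leap year (divisible by 100 but not 400).)
July 2150: 31 − 4 = 27 days remain.
Then 10 full months totalling 304 days.
June 1–18, 2151: 18 days.
Residual: 349 days.
Total: 20802 days.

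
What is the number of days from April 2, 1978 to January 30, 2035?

From April 2, 1978 to April 2, 2034: 56 years, of which 14 contain a Feb 29 — 42×365 + 14×366 = 20454 days.
(2000 is a leap year (divisible by 400).)
April 2034: 30 − 2 = 28 days remain.
Then May (31), June (30), July (31), August (31), September (30), October (31), November (30), December (31): 31 + 30 + 31 + 31 + 30 + 31 + 30 + 31 = 245 days.
January 1–30, 2035: 30 days.
Residual: 303 days.
Total: 20757 days.

20757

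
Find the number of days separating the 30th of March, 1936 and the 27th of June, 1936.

March 1936: 31 − 30 = 1 day remains.
Then April (30), May (31): 30 + 31 = 61 days.
June 1–27, 1936: 27 days.
Total: 1 + 61 + 27 = 89 days.

89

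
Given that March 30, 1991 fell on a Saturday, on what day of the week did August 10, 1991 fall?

Saturday

March 1991: 31 − 30 = 1 day remains.
Then April (30), May (31), June (30), July (31): 30 + 31 + 30 + 31 = 122 days.
August 1–10, 1991: 10 days.
Total: 1 + 122 + 10 = 133 days.
133 is a multiple of 7, so August 10, 1991 falls on the same weekday: Saturday.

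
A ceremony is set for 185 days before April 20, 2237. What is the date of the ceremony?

October 17, 2236

Count 185 days before April 20, 2237:
Day-of-year of October 17, 2236: 291.
Day-of-year of April 20, 2237: 110.
2236 has 366 days, so 366 − 291 = 75 days remain in 2236.
Total: 75 + 110 = 185 days.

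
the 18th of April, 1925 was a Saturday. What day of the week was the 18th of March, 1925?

Wednesday

Count forward from the earlier date (March 18, 1925) to the later (April 18, 1925):
March 1925: 31 − 18 = 13 days remain.
April 1–18, 1925: 18 days.
Total: 13 + 18 = 31 days.
31 mod 7 = 3, so 3 days before Saturday is Wednesday.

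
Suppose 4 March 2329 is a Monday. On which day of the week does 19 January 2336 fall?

Day-of-year of March 4, 2329: 63.
Day-of-year of January 19, 2336: 19.
2329 has 365 days, so 365 − 63 = 302 days remain in 2329.
Full years: 2330: 365; 2331: 365; 2332: 366; 2333: 365; 2334: 365; 2335: 365. Sum = 2191.
Total: 302 + 2191 + 19 = 2512 days.
2512 mod 7 = 6, so 6 days after Monday is Sunday.

Sunday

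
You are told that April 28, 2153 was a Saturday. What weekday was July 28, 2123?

Count forward from the earlier date (July 28, 2123) to the later (April 28, 2153):
From July 28, 2123 to July 28, 2152: 29 years, of which 8 contain a Feb 29 — 21×365 + 8×366 = 10593 days.
July 2152: 31 − 28 = 3 days remain.
Then August (31), September (30), October (31), November (30), December (31), January (31), February 2153 (28), March (31): 31 + 30 + 31 + 30 + 31 + 31 + 28 + 31 = 243 days.
April 1–28, 2153: 28 days.
Residual: 274 days.
Total: 10867 days.
10867 mod 7 = 3, so 3 days before Saturday is Wednesday.

Wednesday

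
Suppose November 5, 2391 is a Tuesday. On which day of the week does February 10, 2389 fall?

Count forward from the earlier date (February 10, 2389) to the later (November 5, 2391):
February 2389: 28 − 10 = 18 days remain (2389 is not a leap year, so February has 28 days).
Then 32 full months totalling 975 days.
November 1–5, 2391: 5 days.
Total: 18 + 975 + 5 = 998 days.
998 mod 7 = 4, so 4 days before Tuesday is Friday.

Friday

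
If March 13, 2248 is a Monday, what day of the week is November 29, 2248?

March 2248: 31 − 13 = 18 days remain.
Then April (30), May (31), June (30), July (31), August (31), September (30), October (31): 30 + 31 + 30 + 31 + 31 + 30 + 31 = 214 days.
November 1–29, 2248: 29 days.
Total: 18 + 214 + 29 = 261 days.
261 mod 7 = 2, so 2 days after Monday is Wednesday.

Wednesday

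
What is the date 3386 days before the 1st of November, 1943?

the 25th of July, 1934

Count 3386 days before November 1, 1943:
Day-of-year of July 25, 1934: 206.
Day-of-year of November 1, 1943: 305.
1934 has 365 days, so 365 − 206 = 159 days remain in 1934.
Full years 1935–1942: 6 common + 2 leap = 6×365 + 2×366 = 2922 days.
Total: 159 + 2922 + 305 = 3386 days.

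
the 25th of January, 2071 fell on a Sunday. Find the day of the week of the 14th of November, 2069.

Thursday

Count forward from the earlier date (November 14, 2069) to the later (January 25, 2071):
November 14, 2069 → November 14, 2070: 365 days.
November 2070: 30 − 14 = 16 days remain.
Then December (31): 31 days.
January 1–25, 2071: 25 days.
Residual: 72 days.
Total: 437 days.
437 mod 7 = 3, so 3 days before Sunday is Thursday.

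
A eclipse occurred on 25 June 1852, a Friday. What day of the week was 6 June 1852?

Sunday

Count forward from the earlier date (June 6, 1852) to the later (June 25, 1852):
Within June 1852: 25 − 6 = 19 days.
19 mod 7 = 5, so 5 days before Friday is Sunday.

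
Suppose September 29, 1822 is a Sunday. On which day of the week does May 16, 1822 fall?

Thursday

Count forward from the earlier date (May 16, 1822) to the later (September 29, 1822):
May 1822: 31 − 16 = 15 days remain.
Then June (30), July (31), August (31): 30 + 31 + 31 = 92 days.
September 1–29, 1822: 29 days.
Total: 15 + 92 + 29 = 136 days.
136 mod 7 = 3, so 3 days before Sunday is Thursday.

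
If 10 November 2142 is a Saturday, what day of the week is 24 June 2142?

Count forward from the earlier date (June 24, 2142) to the later (November 10, 2142):
June 2142: 30 − 24 = 6 days remain.
Then July (31), August (31), September (30), October (31): 31 + 31 + 30 + 31 = 123 days.
November 1–10, 2142: 10 days.
Total: 6 + 123 + 10 = 139 days.
139 mod 7 = 6, so 6 days before Saturday is Sunday.

Sunday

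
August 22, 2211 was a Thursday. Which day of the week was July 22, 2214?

Day-of-year of August 22, 2211: 234.
Day-of-year of July 22, 2214: 203.
2211 has 365 days, so 365 − 234 = 131 days remain in 2211.
Full years: 2212: 366; 2213: 365. Sum = 731.
Total: 131 + 731 + 203 = 1065 days.
1065 mod 7 = 1, so 1 day after Thursday is Friday.

Friday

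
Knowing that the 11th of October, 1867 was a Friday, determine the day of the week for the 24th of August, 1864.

Wednesday

Count forward from the earlier date (August 24, 1864) to the later (October 11, 1867):
August 24, 1864 → August 24, 1865: 365 days.
August 24, 1865 → August 24, 1866: 365 days.
August 24, 1866 → August 24, 1867: 365 days.
August 1867: 31 − 24 = 7 days remain.
Then September (30): 30 days.
October 1–11, 1867: 11 days.
Residual: 48 days.
Total: 1143 days.
1143 mod 7 = 2, so 2 days before Friday is Wednesday.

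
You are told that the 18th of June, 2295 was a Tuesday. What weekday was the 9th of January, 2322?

Day-of-year of June 18, 2295: 169.
Day-of-year of January 9, 2322: 9.
2295 has 365 days, so 365 − 169 = 196 days remain in 2295.
Full years 2296–2321: 20 common + 6 leap = 20×365 + 6×366 = 9496 days.
Total: 196 + 9496 + 9 = 9701 days.
9701 mod 7 = 6, so 6 days after Tuesday is Monday.

Monday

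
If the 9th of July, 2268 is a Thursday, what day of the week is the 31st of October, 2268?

July 2268: 31 − 9 = 22 days remain.
Then August (31), September (30): 31 + 30 = 61 days.
October 1–31, 2268: 31 days.
Total: 22 + 61 + 31 = 114 days.
114 mod 7 = 2, so 2 days after Thursday is Saturday.

Saturday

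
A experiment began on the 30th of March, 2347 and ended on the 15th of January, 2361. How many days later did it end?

From March 30, 2347 to March 30, 2360: 13 years, of which 4 contain a Feb 29 — 9×365 + 4×366 = 4749 days.
March 2360: 31 − 30 = 1 day remains.
Then 9 full months totalling 275 days.
January 1–15, 2361: 15 days.
Residual: 291 days.
Total: 5040 days.

5040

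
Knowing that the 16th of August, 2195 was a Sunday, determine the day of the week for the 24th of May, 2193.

Friday

Count forward from the earlier date (May 24, 2193) to the later (August 16, 2195):
Day-of-year of May 24, 2193: 144.
Day-of-year of August 16, 2195: 228.
2193 has 365 days, so 365 − 144 = 221 days remain in 2193.
Full years: 2194: 365. Sum = 365.
Total: 221 + 365 + 228 = 814 days.
814 mod 7 = 2, so 2 days before Sunday is Friday.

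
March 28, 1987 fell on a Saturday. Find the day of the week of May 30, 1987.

March 1987: 31 − 28 = 3 days remain.
Then April (30): 30 days.
May 1–30, 1987: 30 days.
Total: 3 + 30 + 30 = 63 days.
63 is a multiple of 7, so May 30, 1987 falls on the same weekday: Saturday.

Saturday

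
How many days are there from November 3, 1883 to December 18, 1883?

45

November 1883: 30 − 3 = 27 days remain.
December 1–18, 1883: 18 days.
Total: 27 + 18 = 45 days.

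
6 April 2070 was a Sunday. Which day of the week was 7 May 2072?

Saturday

April 6, 2070 → April 6, 2071: 365 days.
April 6, 2071 → April 6, 2072: 366 days (2072 is a leap year).
April 2072: 30 − 6 = 24 days remain.
May 1–7, 2072: 7 days.
Residual: 31 days.
Total: 762 days.
762 mod 7 = 6, so 6 days after Sunday is Saturday.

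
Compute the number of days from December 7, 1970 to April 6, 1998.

9982

From December 7, 1970 to December 7, 1997: 27 years, of which 7 contain a Feb 29 — 20×365 + 7×366 = 9862 days.
December 1997: 31 − 7 = 24 days remain.
Then January (31), February 1998 (28), March (31): 31 + 28 + 31 = 90 days.
April 1–6, 1998: 6 days.
Residual: 120 days.
Total: 9982 days.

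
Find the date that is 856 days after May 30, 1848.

October 3, 1850

Count 856 days after May 30, 1848:
Day-of-year of May 30, 1848: 151.
Day-of-year of October 3, 1850: 276.
1848 has 366 days, so 366 − 151 = 215 days remain in 1848.
Full years: 1849: 365. Sum = 365.
Total: 215 + 365 + 276 = 856 days.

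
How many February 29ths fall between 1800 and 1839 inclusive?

Years divisible by 4 in [1800, 1839]: 1800, 1804, 1808, 1812, 1816, 1820, 1824, 1828, 1832, 1836.
Of these, 1800 is divisible by 100 but not 400, so not leap.
Leap years: 10 − 1 = 9.

9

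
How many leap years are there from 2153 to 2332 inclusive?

Years divisible by 4: 2156, 2160, …, 2332 — 45 in all.
Of these, 2200, 2300 are divisible by 100 but not 400, so not leap.
Leap years: 45 − 2 = 43.

43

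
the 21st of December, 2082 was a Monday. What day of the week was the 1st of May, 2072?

Sunday

Count forward from the earlier date (May 1, 2072) to the later (December 21, 2082):
Day-of-year of May 1, 2072: 122.
Day-of-year of December 21, 2082: 355.
2072 has 366 days, so 366 − 122 = 244 days remain in 2072.
Full years 2073–2081: 7 common + 2 leap = 7×365 + 2×366 = 3287 days.
Total: 244 + 3287 + 355 = 3886 days.
3886 mod 7 = 1, so 1 day before Monday is Sunday.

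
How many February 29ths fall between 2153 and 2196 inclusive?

Years divisible by 4 in [2153, 2196]: 2156, 2160, 2164, 2168, 2172, 2176, 2180, 2184, 2188, 2192, 2196.
No century exceptions apply. Count: 11.

11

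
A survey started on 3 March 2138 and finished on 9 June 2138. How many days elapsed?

98

March 2138: 31 − 3 = 28 days remain.
Then April (30), May (31): 30 + 31 = 61 days.
June 1–9, 2138: 9 days.
Total: 28 + 61 + 9 = 98 days.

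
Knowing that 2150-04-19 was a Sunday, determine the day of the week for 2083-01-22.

Friday

Count forward from the earlier date (January 22, 2083) to the later (April 19, 2150):
From January 22, 2083 to January 22, 2150: 67 years, of which 16 contain a Feb 29 — 51×365 + 16×366 = 24471 days.
(2100 is not a leap year (divisible by 100 but not 400).)
January 2150: 31 − 22 = 9 days remain.
Then February 2150 (28), March (31): 28 + 31 = 59 days.
April 1–19, 2150: 19 days.
Residual: 87 days.
Total: 24558 days.
24558 mod 7 = 2, so 2 days before Sunday is Friday.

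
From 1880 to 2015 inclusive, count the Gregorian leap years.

33

Years divisible by 4: 1880, 1884, …, 2012 — 34 in all.
Of these, 1900 is divisible by 100 but not 400, so not leap.
2000 is divisible by 400, so still leap.
Leap years: 34 − 1 = 33.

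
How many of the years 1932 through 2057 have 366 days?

Years divisible by 4: 1932, 1936, …, 2056 — 32 in all.
2000 is divisible by 400, so still leap.
No century exceptions apply. Count: 32.

32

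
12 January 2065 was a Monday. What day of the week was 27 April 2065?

Monday

January 2065: 31 − 12 = 19 days remain.
Then February 2065 (28), March (31): 28 + 31 = 59 days.
April 1–27, 2065: 27 days.
Total: 19 + 59 + 27 = 105 days.
105 is a multiple of 7, so 27 April 2065 falls on the same weekday: Monday.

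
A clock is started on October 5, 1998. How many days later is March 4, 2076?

Day-of-year of October 5, 1998: 278.
Day-of-year of March 4, 2076: 64.
1998 has 365 days, so 365 − 278 = 87 days remain in 1998.
Full years 1999–2075: 58 common + 19 leap = 58×365 + 19×366 = 28124 days.
Total: 87 + 28124 + 64 = 28275 days.

28275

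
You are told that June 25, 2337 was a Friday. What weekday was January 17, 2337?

Sunday

Count forward from the earlier date (January 17, 2337) to the later (June 25, 2337):
January 2337: 31 − 17 = 14 days remain.
Then February 2337 (28), March (31), April (30), May (31): 28 + 31 + 30 + 31 = 120 days.
June 1–25, 2337: 25 days.
Total: 14 + 120 + 25 = 159 days.
159 mod 7 = 5, so 5 days before Friday is Sunday.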